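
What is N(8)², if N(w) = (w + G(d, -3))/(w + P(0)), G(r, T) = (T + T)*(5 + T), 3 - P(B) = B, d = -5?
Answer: 16/121 ≈ 0.13223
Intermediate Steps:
P(B) = 3 - B
G(r, T) = 2*T*(5 + T) (G(r, T) = (2*T)*(5 + T) = 2*T*(5 + T))
N(w) = (-12 + w)/(3 + w) (N(w) = (w + 2*(-3)*(5 - 3))/(w + (3 - 1*0)) = (w + 2*(-3)*2)/(w + (3 + 0)) = (w - 12)/(w + 3) = (-12 + w)/(3 + w))
N(8)² = ((-12 + 8)/(3 + 8))² = (-4/11)² = 16/121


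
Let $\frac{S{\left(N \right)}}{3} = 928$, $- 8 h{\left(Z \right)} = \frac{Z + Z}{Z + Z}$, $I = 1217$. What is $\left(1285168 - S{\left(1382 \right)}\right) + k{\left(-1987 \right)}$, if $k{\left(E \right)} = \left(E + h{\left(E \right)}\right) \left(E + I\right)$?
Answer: $\frac{11249881}{4} \approx 2.8125 \cdot 10^{6}$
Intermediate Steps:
$h{\left(Z \right)} = - \frac{1}{8}$ ($h{\left(Z \right)} = - \frac{\left(Z + Z\right) \frac{1}{Z + Z}}{8} = - \frac{2 Z \frac{1}{2 Z}}{8} = \left(- \frac{1}{8}\right) 1 = - \frac{1}{8}$)
$S{\left(N \right)} = 2784$ ($S{\left(N \right)} = 3 \cdot 928 = 2784$)
$k{\left(E \right)} = \left(1217 + E\right) \left(- \frac{1}{8} + E\right)$ ($k{\left(E \right)} = \left(E - \frac{1}{8}\right) \left(E + 1217\right) = \left(- \frac{1}{8} + E\right) \left(1217 + E\right) = \left(1217 + E\right) \left(- \frac{1}{8} + E\right)$)
$\left(1285168 - S{\left(1382 \right)}\right) + k{\left(-1987 \right)} = \left(1285168 - 2784\right) + \left(- \frac{1217}{8} + \left(-1987\right)^{2} + \frac{9735}{8} \left(-1987\right)\right) = \left(1285168 - 2784\right) - - \frac{6120345}{4} = 1282384 + \frac{6120345}{4} = \frac{11249881}{4}$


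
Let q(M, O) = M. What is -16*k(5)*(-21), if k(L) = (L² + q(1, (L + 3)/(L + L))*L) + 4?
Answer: 11424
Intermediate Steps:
k(L) = 4 + L + L² (k(L) = (L² + 1*L) + 4 = (L² + L) + 4 = (L + L²) + 4 = 4 + L + L²)
-16*k(5)*(-21) = -16*(4 + 5 + 5²)*(-21) = -16*(4 + 5 + 25)*(-21) = -16*34*(-21) = -544*(-21) = 11424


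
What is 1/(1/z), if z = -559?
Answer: -559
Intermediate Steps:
1/(1/z) = 1/(1/(-559)) = 1/(-1/559) = -559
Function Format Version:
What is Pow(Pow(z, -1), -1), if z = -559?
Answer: -559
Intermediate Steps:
Pow(Pow(z, -1), -1) = Pow(Pow(-559, -1), -1) = Pow(Rational(-1, 559), -1) = -559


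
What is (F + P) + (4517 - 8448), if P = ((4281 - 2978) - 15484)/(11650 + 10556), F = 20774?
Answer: 124667159/7402 ≈ 16842.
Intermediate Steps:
P = -4727/7402 (P = (1303 - 15484)/22206 = -14181*1/22206 = -4727/7402 ≈ -0.63861)
(F + P) + (4517 - 8448) = (20774 - 4727/7402) + (4517 - 8448) = 153764421/7402 - 3931 = 124667159/7402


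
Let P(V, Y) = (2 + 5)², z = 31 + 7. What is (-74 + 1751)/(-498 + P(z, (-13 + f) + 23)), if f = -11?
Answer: -1677/449 ≈ -3.7350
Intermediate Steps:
z = 38
P(V, Y) = 49 (P(V, Y) = 7² = 49)
(-74 + 1751)/(-498 + P(z, (-13 + f) + 23)) = (-74 + 1751)/(-498 + 49) = 1677/(-449) = 1677*(-1/449) = -1677/449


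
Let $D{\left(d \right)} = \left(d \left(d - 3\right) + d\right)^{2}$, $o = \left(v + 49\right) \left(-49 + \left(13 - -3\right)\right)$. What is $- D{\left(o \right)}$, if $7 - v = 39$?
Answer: $-99756800649$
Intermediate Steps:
$v = -32$ ($v = 7 - 39 = -32$)
$o = -561$ ($o = \left(-32 + 49\right) \left(-49 + \left(13 - -3\right)\right) = 17 \left(-49 + \left(13 + 3\right)\right) = 17 \left(-49 + 16\right) = 17 \left(-33\right) = -561$)
$D{\left(d \right)} = \left(d + d \left(-3 + d\right)\right)^{2}$ ($D{\left(d \right)} = \left(d \left(-3 + d\right) + d\right)^{2} = \left(d + d \left(-3 + d\right)\right)^{2}$)
$- D{\left(o \right)} = - \left(-561\right)^{2} \left(-2 - 561\right)^{2} = - 314721 \left(-563\right)^{2} = - 314721 \cdot 316969 = \left(-1\right) 99756800649 = -99756800649$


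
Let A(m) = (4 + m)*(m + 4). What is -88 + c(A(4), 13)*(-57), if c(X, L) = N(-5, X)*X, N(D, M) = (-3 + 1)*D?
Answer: -36568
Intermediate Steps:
A(m) = (4 + m)² (A(m) = (4 + m)*(4 + m) = (4 + m)²)
N(D, M) = -2*D
c(X, L) = 10*X (c(X, L) = (-2*(-5))*X = 10*X)
-88 + c(A(4), 13)*(-57) = -88 + (10*(4 + 4)²)*(-57) = -88 + (10*8²)*(-57) = -88 + (10*64)*(-57) = -88 + 640*(-57) = -88 - 36480 = -36568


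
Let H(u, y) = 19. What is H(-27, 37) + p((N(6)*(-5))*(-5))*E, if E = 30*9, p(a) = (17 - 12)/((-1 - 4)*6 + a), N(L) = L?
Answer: 121/4 ≈ 30.250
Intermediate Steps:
p(a) = 5/(-30 + a) (p(a) = 5/(-5*6 + a) = 5/(-30 + a))
E = 270
H(-27, 37) + p((N(6)*(-5))*(-5))*E = 19 + (5/(-30 + (6*(-5))*(-5)))*270 = 19 + (5/(-30 - 30*(-5)))*270 = 19 + (5/(-30 + 150))*270 = 19 + (5/120)*270 = 19 + (5*(1/120))*270 = 19 + (1/24)*270 = 19 + 45/4 = 121/4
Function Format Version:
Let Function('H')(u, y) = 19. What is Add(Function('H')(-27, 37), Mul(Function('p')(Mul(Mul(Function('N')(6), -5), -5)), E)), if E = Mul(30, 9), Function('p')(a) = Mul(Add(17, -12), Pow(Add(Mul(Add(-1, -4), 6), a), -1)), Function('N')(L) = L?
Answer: Rational(121, 4) ≈ 30.250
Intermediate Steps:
Function('p')(a) = Mul(5, Pow(Add(-30, a), -1)) (Function('p')(a) = Mul(5, Pow(Add(Mul(-5, 6), a), -1)) = Mul(5, Pow(Add(-30, a), -1)))
E = 270
Add(Function('H')(-27, 37), Mul(Function('p')(Mul(Mul(Function('N')(6), -5), -5)), E)) = Add(19, Mul(Mul(5, Pow(Add(-30, Mul(Mul(6, -5), -5)), -1)), 270)) = Add(19, Mul(Mul(5, Pow(Add(-30, Mul(-30, -5)), -1)), 270)) = Add(19, Mul(Mul(5, Pow(Add(-30, 150), -1)), 270)) = Add(19, Mul(Mul(5, Pow(120, -1)), 270)) = Add(19, Mul(Mul(5, Rational(1, 120)), 270)) = Add(19, Mul(Rational(1, 24), 270)) = Add(19, Rational(45, 4)) = Rational(121, 4)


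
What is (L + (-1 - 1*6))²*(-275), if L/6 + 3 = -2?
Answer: -376475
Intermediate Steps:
L = -30 (L = -18 + 6*(-2) = -18 - 12 = -30)
(L + (-1 - 1*6))²*(-275) = (-30 + (-1 - 1*6))²*(-275) = (-30 + (-1 - 6))²*(-275) = (-30 - 7)²*(-275) = (-37)²*(-275) = 1369*(-275) = -376475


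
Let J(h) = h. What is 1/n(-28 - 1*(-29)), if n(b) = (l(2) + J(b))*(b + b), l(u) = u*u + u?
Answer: 1/14 ≈ 0.071429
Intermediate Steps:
l(u) = u + u² (l(u) = u² + u = u + u²)
n(b) = 2*b*(6 + b) (n(b) = (2*(1 + 2) + b)*(b + b) = (2*3 + b)*(2*b) = (6 + b)*(2*b) = 2*b*(6 + b))
1/n(-28 - 1*(-29)) = 1/(2*(-28 - 1*(-29))*(6 + (-28 - 1*(-29)))) = 1/(2*(-28 + 29)*(6 + (-28 + 29))) = 1/(2*1*(6 + 1)) = 1/(2*1*7) = 1/14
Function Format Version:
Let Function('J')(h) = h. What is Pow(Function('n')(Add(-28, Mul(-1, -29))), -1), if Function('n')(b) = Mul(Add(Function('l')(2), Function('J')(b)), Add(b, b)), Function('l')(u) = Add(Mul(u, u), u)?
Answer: Rational(1, 14) ≈ 0.071429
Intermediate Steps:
Function('l')(u) = Add(u, Pow(u, 2)) (Function('l')(u) = Add(Pow(u, 2), u) = Add(u, Pow(u, 2)))
Function('n')(b) = Mul(2, b, Add(6, b)) (Function('n')(b) = Mul(Add(Mul(2, Add(1, 2)), b), Add(b, b)) = Mul(Add(Mul(2, 3), b), Mul(2, b)) = Mul(Add(6, b), Mul(2, b)) = Mul(2, b, Add(6, b)))
Pow(Function('n')(Add(-28, Mul(-1, -29))), -1) = Pow(Mul(2, Add(-28, Mul(-1, -29)), Add(6, Add(-28, Mul(-1, -29)))), -1) = Pow(Mul(2, Add(-28, 29), Add(6, Add(-28, 29))), -1) = Pow(Mul(2, 1, Add(6, 1)), -1) = Pow(Mul(2, 1, 7), -1) = Pow(14, -1) = Rational(1, 14)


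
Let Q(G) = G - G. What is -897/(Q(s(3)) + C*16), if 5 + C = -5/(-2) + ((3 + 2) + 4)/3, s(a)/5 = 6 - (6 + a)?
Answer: -897/8 ≈ -112.13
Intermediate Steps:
s(a) = -5*a (s(a) = 5*(6 - (6 + a)) = 5*(6 + (-6 - a)) = 5*(-a) = -5*a)
C = ½ (C = -5 + (-5/(-2) + ((3 + 2) + 4)/3) = -5 + (-5*(-½) + (5 + 4)*(⅓)) = -5 + (5/2 + 9*(⅓)) = -5 + (5/2 + 3) = -5 + 11/2 = ½ ≈ 0.50000)
Q(G) = 0
-897/(Q(s(3)) + C*16) = -897/(0 + (½)*16) = -897/(0 + 8) = -897/8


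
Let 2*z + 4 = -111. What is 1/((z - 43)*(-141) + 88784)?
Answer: 2/205909 ≈ 9.7130e-6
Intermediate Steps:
z = -115/2 (z = -2 + (½)*(-111) = -2 - 111/2 = -115/2 ≈ -57.500)
1/((z - 43)*(-141) + 88784) = 1/((-115/2 - 43)*(-141) + 88784) = 1/(-201/2*(-141) + 88784) = 1/(28341/2 + 88784) = 1/(205909/2) = 2/205909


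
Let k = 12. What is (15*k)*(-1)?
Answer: -180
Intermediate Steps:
(15*k)*(-1) = (15*12)*(-1) = 180*(-1) = -180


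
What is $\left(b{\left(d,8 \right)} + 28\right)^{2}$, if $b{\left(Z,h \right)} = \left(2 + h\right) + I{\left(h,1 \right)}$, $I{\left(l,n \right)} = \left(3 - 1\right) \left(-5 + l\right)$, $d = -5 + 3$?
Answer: $1936$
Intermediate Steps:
$d = -2$
$I{\left(l,n \right)} = -10 + 2 l$ ($I{\left(l,n \right)} = 2 \left(-5 + l\right) = -10 + 2 l$)
$b{\left(Z,h \right)} = -8 + 3 h$ ($b{\left(Z,h \right)} = \left(2 + h\right) + \left(-10 + 2 h\right) = -8 + 3 h$)
$\left(b{\left(d,8 \right)} + 28\right)^{2} = \left(\left(-8 + 3 \cdot 8\right) + 28\right)^{2} = \left(\left(-8 + 24\right) + 28\right)^{2} = \left(16 + 28\right)^{2} = 44^{2} = 1936$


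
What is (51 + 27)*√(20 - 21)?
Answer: 78*I ≈ 78.0*I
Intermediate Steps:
(51 + 27)*√(20 - 21) = 78*√(-1) = 78*I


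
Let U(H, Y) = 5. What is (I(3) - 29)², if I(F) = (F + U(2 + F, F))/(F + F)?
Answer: 6889/9 ≈ 765.44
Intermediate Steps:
I(F) = (5 + F)/(2*F) (I(F) = (F + 5)/(F + F) = (5 + F)/((2*F)) = (5 + F)*(1/(2*F)) = (5 + F)/(2*F))
(I(3) - 29)² = ((½)*(5 + 3)/3 - 29)² = ((½)*(⅓)*8 - 29)² = (4/3 - 29)² = (-83/3)² = 6889/9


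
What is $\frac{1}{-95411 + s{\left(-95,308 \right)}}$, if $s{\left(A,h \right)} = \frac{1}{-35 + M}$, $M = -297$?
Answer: $- \frac{332}{31676453} \approx -1.0481 \cdot 10^{-5}$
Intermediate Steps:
$s{\left(A,h \right)} = - \frac{1}{332}$ ($s{\left(A,h \right)} = \frac{1}{-35 - 297} = \frac{1}{-332} = - \frac{1}{332}$)
$\frac{1}{-95411 + s{\left(-95,308 \right)}} = \frac{1}{-95411 - \frac{1}{332}} = \frac{1}{- \frac{31676453}{332}} = - \frac{332}{31676453}$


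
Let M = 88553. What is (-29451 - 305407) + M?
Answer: -246305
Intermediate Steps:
(-29451 - 305407) + M = (-29451 - 305407) + 88553 = -334858 + 88553 = -246305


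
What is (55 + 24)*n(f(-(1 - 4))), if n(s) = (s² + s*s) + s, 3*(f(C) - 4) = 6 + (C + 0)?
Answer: 8295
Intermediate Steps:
f(C) = 6 + C/3 (f(C) = 4 + (6 + (C + 0))/3 = 4 + (6 + C)/3 = 4 + (2 + C/3) = 6 + C/3)
n(s) = s + 2*s² (n(s) = (s² + s²) + s = 2*s² + s = s + 2*s²)
(55 + 24)*n(f(-(1 - 4))) = (55 + 24)*((6 + (-(1 - 4))/3)*(1 + 2*(6 + (-(1 - 4))/3))) = 79*((6 + (-1*(-3))/3)*(1 + 2*(6 + (-1*(-3))/3))) = 79*((6 + (⅓)*3)*(1 + 2*(6 + (⅓)*3))) = 79*((6 + 1)*(1 + 2*(6 + 1))) = 79*(7*(1 + 2*7)) = 79*(7*(1 + 14)) = 79*(7*15) = 79*105 = 8295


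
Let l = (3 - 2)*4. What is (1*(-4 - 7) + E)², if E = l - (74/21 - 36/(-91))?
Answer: 8886361/74529 ≈ 119.23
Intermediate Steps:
l = 4 (l = 1*4 = 4)
E = 22/273 (E = 4 - (74/21 - 36/(-91)) = 4 - (74*(1/21) - 36*(-1/91)) = 4 - (74/21 + 36/91) = 4 - 1*1070/273 = 4 - 1070/273 = 22/273 ≈ 0.080586)
(1*(-4 - 7) + E)² = (1*(-4 - 7) + 22/273)² = (1*(-11) + 22/273)² = (-11 + 22/273)² = (-2981/273)² = 8886361/74529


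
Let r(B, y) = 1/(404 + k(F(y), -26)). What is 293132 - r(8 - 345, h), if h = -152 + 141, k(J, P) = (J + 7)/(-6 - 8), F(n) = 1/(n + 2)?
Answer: 7451708509/25421 ≈ 2.9313e+5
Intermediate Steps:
F(n) = 1/(2 + n)
k(J, P) = -½ - J/14 (k(J, P) = (7 + J)/(-14) = (7 + J)*(-1/14) = -½ - J/14)
h = -11
r(B, y) = 1/(807/2 - 1/(14*(2 + y))) (r(B, y) = 1/(404 + (-½ - 1/(14*(2 + y)))) = 1/(807/2 - 1/(14*(2 + y))))
293132 - r(8 - 345, h) = 293132 - 14*(2 - 11)/(11297 + 5649*(-11)) = 293132 - 14*(-9)/(11297 - 62139) = 293132 - 14*(-9)/(-50842) = 293132 - 14*(-1)*(-9)/50842 = 293132 - 1*63/25421 = 293132 - 63/25421 = 7451708509/25421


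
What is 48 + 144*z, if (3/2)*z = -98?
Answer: -9360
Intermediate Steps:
z = -196/3 (z = (⅔)*(-98) = -196/3 ≈ -65.333)
48 + 144*z = 48 + 144*(-196/3) = 48 - 9408 = -9360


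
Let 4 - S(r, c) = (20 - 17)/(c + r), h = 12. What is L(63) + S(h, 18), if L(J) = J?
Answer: 669/10 ≈ 66.900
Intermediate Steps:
S(r, c) = 4 - 3/(c + r) (S(r, c) = 4 - (20 - 17)/(c + r) = 4 - 3/(c + r))
L(63) + S(h, 18) = 63 + (-3 + 4*18 + 4*12)/(18 + 12) = 63 + (-3 + 72 + 48)/30 = 63 + (1/30)*117 = 63 + 39/10 = 669/10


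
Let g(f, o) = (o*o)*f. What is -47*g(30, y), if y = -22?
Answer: -682440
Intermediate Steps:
g(f, o) = f*o**2 (g(f, o) = o**2*f = f*o**2)
-47*g(30, y) = -1410*(-22)**2 = -1410*484 = -47*14520 = -682440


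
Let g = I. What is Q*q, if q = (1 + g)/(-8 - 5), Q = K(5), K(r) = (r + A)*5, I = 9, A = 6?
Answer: -550/13 ≈ -42.308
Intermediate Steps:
g = 9
K(r) = 30 + 5*r (K(r) = (r + 6)*5 = (6 + r)*5 = 30 + 5*r)
Q = 55 (Q = 30 + 5*5 = 30 + 25 = 55)
q = -10/13 (q = (1 + 9)/(-8 - 5) = 10/(-13) = 10*(-1/13) = -10/13 ≈ -0.76923)
Q*q = 55*(-10/13) = -550/13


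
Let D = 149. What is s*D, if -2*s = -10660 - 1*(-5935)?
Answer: 704025/2 ≈ 3.5201e+5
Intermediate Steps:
s = 4725/2 (s = -(-10660 - 1*(-5935))/2 = -(-10660 + 5935)/2 = -½*(-4725) = 4725/2 ≈ 2362.5)
s*D = (4725/2)*149 = 704025/2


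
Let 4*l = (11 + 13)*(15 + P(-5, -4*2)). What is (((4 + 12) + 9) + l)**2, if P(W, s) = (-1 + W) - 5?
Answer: 2401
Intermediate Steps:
P(W, s) = -6 + W
l = 24 (l = ((11 + 13)*(15 + (-6 - 5)))/4 = (24*(15 - 11))/4 = (24*4)/4 = (1/4)*96 = 24)
(((4 + 12) + 9) + l)**2 = (((4 + 12) + 9) + 24)**2 = ((16 + 9) + 24)**2 = (25 + 24)**2 = 49**2 = 2401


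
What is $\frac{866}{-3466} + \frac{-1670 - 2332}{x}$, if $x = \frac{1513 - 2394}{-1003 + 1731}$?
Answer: $\frac{5048637775}{1526773} \approx 3306.7$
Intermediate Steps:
$x = - \frac{881}{728} \approx -1.2102$
$\frac{866}{-3466} + \frac{-1670 - 2332}{x} = \frac{866}{-3466} + \frac{-1670 - 2332}{- \frac{881}{728}} = 866 \left(- \frac{1}{3466}\right) + \left(-1670 - 2332\right) \left(- \frac{728}{881}\right) = - \frac{433}{1733} - - \frac{2913456}{881} = - \frac{433}{1733} + \frac{2913456}{881} = \frac{5048637775}{1526773}$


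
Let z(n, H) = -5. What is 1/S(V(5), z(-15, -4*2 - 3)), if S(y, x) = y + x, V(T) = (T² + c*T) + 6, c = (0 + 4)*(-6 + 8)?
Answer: 1/66 ≈ 0.015152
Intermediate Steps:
c = 8 (c = 4*2 = 8)
V(T) = 6 + T² + 8*T (V(T) = (T² + 8*T) + 6 = 6 + T² + 8*T)
S(y, x) = x + y
1/S(V(5), z(-15, -4*2 - 3)) = 1/(-5 + (6 + 5² + 8*5)) = 1/(-5 + (6 + 25 + 40)) = 1/(-5 + 71) = 1/66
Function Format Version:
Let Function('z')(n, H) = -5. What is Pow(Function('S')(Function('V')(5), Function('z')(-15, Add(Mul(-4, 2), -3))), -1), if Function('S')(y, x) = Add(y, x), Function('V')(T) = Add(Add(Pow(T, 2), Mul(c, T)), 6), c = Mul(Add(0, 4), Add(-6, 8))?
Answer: Rational(1, 66) ≈ 0.015152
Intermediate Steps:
c = 8 (c = Mul(4, 2) = 8)
Function('V')(T) = Add(6, Pow(T, 2), Mul(8, T)) (Function('V')(T) = Add(Add(Pow(T, 2), Mul(8, T)), 6) = Add(6, Pow(T, 2), Mul(8, T)))
Function('S')(y, x) = Add(x, y)
Pow(Function('S')(Function('V')(5), Function('z')(-15, Add(Mul(-4, 2), -3))), -1) = Pow(Add(-5, Add(6, Pow(5, 2), Mul(8, 5))), -1) = Pow(Add(-5, Add(6, 25, 40)), -1) = Pow(Add(-5, 71), -1) = Pow(66, -1) = Rational(1, 66)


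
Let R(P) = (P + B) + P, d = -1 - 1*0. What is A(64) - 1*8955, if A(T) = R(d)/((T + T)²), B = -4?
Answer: -73359363/8192 ≈ -8955.0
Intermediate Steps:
d = -1 (d = -1 + 0 = -1)
R(P) = -4 + 2*P (R(P) = (P - 4) + P = (-4 + P) + P = -4 + 2*P)
A(T) = -3/(2*T²) (A(T) = (-4 + 2*(-1))/((T + T)²) = (-4 - 2)/((2*T)²) = -6*1/(4*T²) = -3/(2*T²))
A(64) - 1*8955 = -3/2/64² - 1*8955 = -3/2*1/4096 - 8955 = -3/8192 - 8955 = -73359363/8192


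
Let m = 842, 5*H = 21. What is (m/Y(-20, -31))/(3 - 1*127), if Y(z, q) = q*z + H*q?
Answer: -2105/151838 ≈ -0.013863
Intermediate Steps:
H = 21/5 (H = (⅕)*21 = 21/5 ≈ 4.2000)
Y(z, q) = 21*q/5 + q*z (Y(z, q) = q*z + 21*q/5 = 21*q/5 + q*z)
(m/Y(-20, -31))/(3 - 1*127) = (842/(((⅕)*(-31)*(21 + 5*(-20)))))/(3 - 1*127) = (842/(((⅕)*(-31)*(21 - 100))))/(3 - 127) = (842/(((⅕)*(-31)*(-79))))/(-124) = (842/(2449/5))*(-1/124) = (842*(5/2449))*(-1/124) = (4210/2449)*(-1/124) = -2105/151838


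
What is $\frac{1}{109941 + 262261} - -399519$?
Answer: $\frac{148701770839}{372202} \approx 3.9952 \cdot 10^{5}$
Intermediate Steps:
$\frac{1}{109941 + 262261} - -399519 = \frac{1}{372202} + 399519 = \frac{148701770839}{372202}$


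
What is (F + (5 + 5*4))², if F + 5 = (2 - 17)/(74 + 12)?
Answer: 2907025/7396 ≈ 393.05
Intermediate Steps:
F = -445/86 (F = -5 + (2 - 17)/(74 + 12) = -5 - 15/86 = -445/86 ≈ -5.1744)
(F + (5 + 5*4))² = (-445/86 + (5 + 5*4))² = (-445/86 + (5 + 20))² = (-445/86 + 25)² = (1705/86)² = 2907025/7396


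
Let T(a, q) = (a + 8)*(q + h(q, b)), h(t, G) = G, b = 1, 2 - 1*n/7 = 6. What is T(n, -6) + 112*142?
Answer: 16004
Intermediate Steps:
n = -28 (n = 14 - 7*6 = 14 - 42 = -28)
T(a, q) = (1 + q)*(8 + a) (T(a, q) = (a + 8)*(q + 1) = (8 + a)*(1 + q) = (1 + q)*(8 + a))
T(n, -6) + 112*142 = (8 - 28 + 8*(-6) - 28*(-6)) + 112*142 = (8 - 28 - 48 + 168) + 15904 = 100 + 15904 = 16004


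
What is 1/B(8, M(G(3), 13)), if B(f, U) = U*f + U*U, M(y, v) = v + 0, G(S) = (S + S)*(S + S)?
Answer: 1/273 ≈ 0.0036630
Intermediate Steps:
G(S) = 4*S**2 (G(S) = (2*S)*(2*S) = 4*S**2)
M(y, v) = v
B(f, U) = U**2 + U*f (B(f, U) = U*f + U**2 = U**2 + U*f)
1/B(8, M(G(3), 13)) = 1/(13*(13 + 8)) = 1/(13*21) = 1/273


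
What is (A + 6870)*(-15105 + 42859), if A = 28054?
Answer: 969280696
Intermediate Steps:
(A + 6870)*(-15105 + 42859) = (28054 + 6870)*(-15105 + 42859) = 34924*27754 = 969280696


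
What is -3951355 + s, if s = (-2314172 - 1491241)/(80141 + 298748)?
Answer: -1497128750008/378889 ≈ -3.9514e+6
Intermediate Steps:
s = -3805413/378889 ≈ -10.044
-3951355 + s = -3951355 - 3805413/378889 = -1497128750008/378889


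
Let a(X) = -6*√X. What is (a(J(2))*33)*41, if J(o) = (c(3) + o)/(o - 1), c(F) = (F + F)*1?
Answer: -16236*√2 ≈ -22961.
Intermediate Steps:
c(F) = 2*F (c(F) = (2*F)*1 = 2*F)
J(o) = (6 + o)/(-1 + o) (J(o) = (2*3 + o)/(o - 1) = (6 + o)/(-1 + o))
(a(J(2))*33)*41 = (-6*√(6 + 2)/√(-1 + 2)*33)*41 = (-6*√8*33)*41 = (-6*2*√2*33)*41 = (-12*√2*33)*41 = -396*√2*41 = -16236*√2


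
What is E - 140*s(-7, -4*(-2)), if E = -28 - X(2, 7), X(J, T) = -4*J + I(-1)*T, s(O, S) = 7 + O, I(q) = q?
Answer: -13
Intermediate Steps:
X(J, T) = -T - 4*J (X(J, T) = -4*J - T = -T - 4*J)
E = -13 (E = -28 - (-1*7 - 4*2) = -28 - (-7 - 8) = -28 - 1*(-15) = -28 + 15 = -13)
E - 140*s(-7, -4*(-2)) = -13 - 140*(7 - 7) = -13 - 140*0 = -13 + 0 = -13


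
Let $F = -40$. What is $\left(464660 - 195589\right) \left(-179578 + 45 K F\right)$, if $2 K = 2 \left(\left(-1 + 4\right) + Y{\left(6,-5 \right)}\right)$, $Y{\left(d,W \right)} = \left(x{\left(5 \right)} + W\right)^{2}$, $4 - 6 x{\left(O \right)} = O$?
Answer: $-62701076988$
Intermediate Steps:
$x{\left(O \right)} = \frac{2}{3} - \frac{O}{6}$
$Y{\left(d,W \right)} = \left(- \frac{1}{6} + W\right)^{2}$ ($Y{\left(d,W \right)} = \left(\left(\frac{2}{3} - \frac{5}{6}\right) + W\right)^{2} = \left(- \frac{1}{6} + W\right)^{2}$)
$K = \frac{1069}{36}$ ($K = \frac{2 \left(\left(-1 + 4\right) + \frac{\left(-1 + 6 \left(-5\right)\right)^{2}}{36}\right)}{2} = \frac{2 \left(3 + \frac{\left(-1 - 30\right)^{2}}{36}\right)}{2} = \frac{2 \left(3 + \frac{\left(-31\right)^{2}}{36}\right)}{2} = \frac{2 \left(3 + \frac{1}{36} \cdot 961\right)}{2} = \frac{2 \left(3 + \frac{961}{36}\right)}{2} = \frac{2 \cdot \frac{1069}{36}}{2} = \frac{1}{2} \cdot \frac{1069}{18} = \frac{1069}{36} \approx 29.694$)
$\left(464660 - 195589\right) \left(-179578 + 45 K F\right) = \left(464660 - 195589\right) \left(-179578 + 45 \cdot \frac{1069}{36} \left(-40\right)\right) = 269071 \left(-179578 + \frac{5345}{4} \left(-40\right)\right) = 269071 \left(-179578 - 53450\right) = 269071 \left(-233028\right) = -62701076988$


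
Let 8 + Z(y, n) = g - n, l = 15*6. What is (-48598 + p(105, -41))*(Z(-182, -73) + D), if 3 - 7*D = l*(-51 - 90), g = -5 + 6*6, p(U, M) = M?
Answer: -650060235/7 ≈ -9.2866e+7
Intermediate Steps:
g = 31 (g = -5 + 36 = 31)
l = 90
D = 12693/7 (D = 3/7 - 90*(-51 - 90)/7 = 3/7 - 90*(-141)/7 = 3/7 - ⅐*(-12690) = 3/7 + 12690/7 = 12693/7 ≈ 1813.3)
Z(y, n) = 23 - n (Z(y, n) = -8 + (31 - n) = 23 - n)
(-48598 + p(105, -41))*(Z(-182, -73) + D) = (-48598 - 41)*((23 - 1*(-73)) + 12693/7) = -48639*((23 + 73) + 12693/7) = -48639*(96 + 12693/7) = -48639*13365/7 = -650060235/7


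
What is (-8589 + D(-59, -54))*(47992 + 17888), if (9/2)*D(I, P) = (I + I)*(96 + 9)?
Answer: -747232920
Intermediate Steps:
D(I, P) = 140*I/3 (D(I, P) = 2*((I + I)*(96 + 9))/9 = 2*((2*I)*105)/9 = 2*(210*I)/9 = 140*I/3)
(-8589 + D(-59, -54))*(47992 + 17888) = (-8589 + (140/3)*(-59))*(47992 + 17888) = (-8589 - 8260/3)*65880 = -34027/3*65880 = -747232920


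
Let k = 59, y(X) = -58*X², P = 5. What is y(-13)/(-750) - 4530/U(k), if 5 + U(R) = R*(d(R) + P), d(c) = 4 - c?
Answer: 1078747/73875 ≈ 14.602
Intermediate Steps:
U(R) = -5 + R*(9 - R) (U(R) = -5 + R*((4 - R) + 5) = -5 + R*(9 - R))
y(-13)/(-750) - 4530/U(k) = -58*(-13)²/(-750) - 4530/(-5 - 1*59² + 9*59) = -58*169*(-1/750) - 4530/(-5 - 1*3481 + 531) = -9802*(-1/750) - 4530/(-5 - 3481 + 531) = 4901/375 - 4530/(-2955) = 4901/375 - 4530*(-1/2955) = 4901/375 + 302/197 = 1078747/73875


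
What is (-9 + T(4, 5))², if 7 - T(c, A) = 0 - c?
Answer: 4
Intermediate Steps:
T(c, A) = 7 + c (T(c, A) = 7 - (0 - c) = 7 - (-1)*c = 7 + c)
(-9 + T(4, 5))² = (-9 + (7 + 4))² = (-9 + 11)² = 2² = 4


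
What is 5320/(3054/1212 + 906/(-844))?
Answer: 113374520/30823 ≈ 3678.2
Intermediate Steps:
5320/(3054/1212 + 906/(-844)) = 5320/(3054*(1/1212) + 906*(-1/844)) = 5320/(509/202 - 453/422) = 5320/(30823/21311) = 5320*(21311/30823) = 113374520/30823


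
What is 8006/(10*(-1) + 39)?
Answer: 8006/29 ≈ 276.07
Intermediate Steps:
8006/(10*(-1) + 39) = 8006/(-10 + 39) = 8006/29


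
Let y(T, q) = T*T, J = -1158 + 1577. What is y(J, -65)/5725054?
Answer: 175561/5725054 ≈ 0.030665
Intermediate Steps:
J = 419
y(T, q) = T²
y(J, -65)/5725054 = 419²/5725054 = 175561*(1/5725054) = 175561/5725054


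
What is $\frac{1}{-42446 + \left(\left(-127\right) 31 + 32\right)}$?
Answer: $- \frac{1}{46351} \approx -2.1574 \cdot 10^{-5}$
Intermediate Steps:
$\frac{1}{-42446 + \left(\left(-127\right) 31 + 32\right)} = \frac{1}{-42446 + \left(-3937 + 32\right)} = \frac{1}{-42446 - 3905} = \frac{1}{-46351} = - \frac{1}{46351}$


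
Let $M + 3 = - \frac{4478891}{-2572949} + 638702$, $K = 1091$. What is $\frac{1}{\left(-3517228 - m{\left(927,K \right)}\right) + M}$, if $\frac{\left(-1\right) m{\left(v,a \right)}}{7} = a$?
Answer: $- \frac{2572949}{7386654221617} \approx -3.4832 \cdot 10^{-7}$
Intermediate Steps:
$m{\left(v,a \right)} = - 7 a$
$M = \frac{1643344432242}{2572949}$ ($M = -3 + \left(- \frac{4478891}{-2572949} + 638702\right) = -3 + \left(\left(-4478891\right) \left(- \frac{1}{2572949}\right) + 638702\right) = -3 + \left(\frac{4478891}{2572949} + 638702\right) = -3 + \frac{1643352151089}{2572949} = \frac{1643344432242}{2572949} \approx 6.387 \cdot 10^{5}$)
$\frac{1}{\left(-3517228 - m{\left(927,K \right)}\right) + M} = \frac{1}{\left(-3517228 - \left(-7\right) 1091\right) + \frac{1643344432242}{2572949}} = \frac{1}{\left(-3517228 - -7637\right) + \frac{1643344432242}{2572949}} = \frac{1}{\left(-3517228 + 7637\right) + \frac{1643344432242}{2572949}} = \frac{1}{-3509591 + \frac{1643344432242}{2572949}} = \frac{1}{- \frac{7386654221617}{2572949}} = - \frac{2572949}{7386654221617}$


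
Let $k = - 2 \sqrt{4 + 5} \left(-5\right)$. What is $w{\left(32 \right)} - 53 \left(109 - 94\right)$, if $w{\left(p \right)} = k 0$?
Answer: $-795$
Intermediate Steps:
$k = 30$ ($k = - 2 \sqrt{9} \left(-5\right) = \left(-2\right) 3 \left(-5\right) = \left(-6\right) \left(-5\right) = 30$)
$w{\left(p \right)} = 0$ ($w{\left(p \right)} = 30 \cdot 0 = 0$)
$w{\left(32 \right)} - 53 \left(109 - 94\right) = 0 - 53 \left(109 - 94\right) = 0 - 795 = -795$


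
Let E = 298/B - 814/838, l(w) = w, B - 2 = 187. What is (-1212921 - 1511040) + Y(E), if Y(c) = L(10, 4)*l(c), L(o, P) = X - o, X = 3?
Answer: -30816218732/11313 ≈ -2.7240e+6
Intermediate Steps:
B = 189 (B = 2 + 187 = 189)
L(o, P) = 3 - o
E = 47939/79191 (E = 298/189 - 814/838 = 298*(1/189) - 814*1/838 = 298/189 - 407/419 = 47939/79191 ≈ 0.60536)
Y(c) = -7*c (Y(c) = (3 - 1*10)*c = (3 - 10)*c = -7*c)
(-1212921 - 1511040) + Y(E) = (-1212921 - 1511040) - 7*47939/79191 = -2723961 - 47939/11313 = -30816218732/11313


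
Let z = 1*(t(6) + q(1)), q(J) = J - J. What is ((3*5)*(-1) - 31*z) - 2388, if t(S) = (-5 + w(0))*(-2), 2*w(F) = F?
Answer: -2713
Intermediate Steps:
w(F) = F/2
t(S) = 10 (t(S) = (-5 + (1/2)*0)*(-2) = (-5 + 0)*(-2) = -5*(-2) = 10)
q(J) = 0
z = 10 (z = 1*(10 + 0) = 1*10 = 10)
((3*5)*(-1) - 31*z) - 2388 = ((3*5)*(-1) - 31*10) - 2388 = (15*(-1) - 310) - 2388 = (-15 - 310) - 2388 = -325 - 2388 = -2713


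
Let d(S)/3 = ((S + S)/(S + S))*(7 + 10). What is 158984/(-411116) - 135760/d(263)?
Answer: -13955304086/5241729 ≈ -2662.3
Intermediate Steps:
d(S) = 51 (d(S) = 3*(((S + S)/(S + S))*(7 + 10)) = 3*(((2*S)/((2*S)))*17) = 3*(((2*S)*(1/(2*S)))*17) = 3*(1*17) = 3*17 = 51)
158984/(-411116) - 135760/d(263) = 158984/(-411116) - 135760/51 = 158984*(-1/411116) - 135760*1/51 = -39746/102779 - 135760/51 = -13955304086/5241729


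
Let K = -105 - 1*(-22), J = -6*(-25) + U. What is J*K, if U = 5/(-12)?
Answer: -148985/12 ≈ -12415.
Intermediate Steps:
U = -5/12 (U = 5*(-1/12) = -5/12 ≈ -0.41667)
J = 1795/12 (J = -6*(-25) - 5/12 = 150 - 5/12 = 1795/12 ≈ 149.58)
K = -83 (K = -105 + 22 = -83)
J*K = (1795/12)*(-83) = -148985/12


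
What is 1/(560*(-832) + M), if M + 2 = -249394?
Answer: -1/715316 ≈ -1.3980e-6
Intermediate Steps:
M = -249396 (M = -2 - 249394 = -249396)
1/(560*(-832) + M) = 1/(560*(-832) - 249396) = 1/(-465920 - 249396) = 1/(-715316) = -1/715316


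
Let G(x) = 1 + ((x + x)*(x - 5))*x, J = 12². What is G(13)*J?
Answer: 389520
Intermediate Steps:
J = 144
G(x) = 1 + 2*x²*(-5 + x) (G(x) = 1 + ((2*x)*(-5 + x))*x = 1 + (2*x*(-5 + x))*x = 1 + 2*x²*(-5 + x))
G(13)*J = (1 - 10*13² + 2*13³)*144 = (1 - 10*169 + 2*2197)*144 = (1 - 1690 + 4394)*144 = 2705*144 = 389520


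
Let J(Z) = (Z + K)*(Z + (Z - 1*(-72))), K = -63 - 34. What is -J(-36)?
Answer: 0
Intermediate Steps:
K = -97
J(Z) = (-97 + Z)*(72 + 2*Z) (J(Z) = (Z - 97)*(Z + (Z - 1*(-72))) = (-97 + Z)*(Z + (Z + 72)) = (-97 + Z)*(Z + (72 + Z)) = (-97 + Z)*(72 + 2*Z))
-J(-36) = -(-6984 - 122*(-36) + 2*(-36)²) = -(-6984 + 4392 + 2*1296) = -(-6984 + 4392 + 2592) = -1*0 = 0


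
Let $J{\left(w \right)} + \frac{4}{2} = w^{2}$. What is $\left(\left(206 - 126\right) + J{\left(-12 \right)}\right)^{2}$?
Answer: $49284$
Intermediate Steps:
$J{\left(w \right)} = -2 + w^{2}$
$\left(\left(206 - 126\right) + J{\left(-12 \right)}\right)^{2} = \left(\left(206 - 126\right) - \left(2 - \left(-12\right)^{2}\right)\right)^{2} = \left(80 + \left(-2 + 144\right)\right)^{2} = \left(80 + 142\right)^{2} = 222^{2} = 49284$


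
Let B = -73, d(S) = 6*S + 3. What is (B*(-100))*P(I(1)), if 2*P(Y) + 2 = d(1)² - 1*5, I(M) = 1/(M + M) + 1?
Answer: 270100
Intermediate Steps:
d(S) = 3 + 6*S
I(M) = 1 + 1/(2*M) (I(M) = 1/(2*M) + 1 = 1 + 1/(2*M))
P(Y) = 37 (P(Y) = -1 + ((3 + 6*1)² - 1*5)/2 = -1 + ((3 + 6)² - 5)/2 = -1 + (9² - 5)/2 = -1 + (81 - 5)/2 = -1 + (½)*76 = -1 + 38 = 37)
(B*(-100))*P(I(1)) = -73*(-100)*37 = 7300*37 = 270100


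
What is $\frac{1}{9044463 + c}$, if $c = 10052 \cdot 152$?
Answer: $\frac{1}{10572367} \approx 9.4586 \cdot 10^{-8}$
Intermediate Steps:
$c = 1527904$
$\frac{1}{9044463 + c} = \frac{1}{9044463 + 1527904} = \frac{1}{10572367}$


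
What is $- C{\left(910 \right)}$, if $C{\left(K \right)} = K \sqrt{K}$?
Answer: $- 910 \sqrt{910} \approx -27451.0$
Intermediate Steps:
$C{\left(K \right)} = K^{\frac{3}{2}}$
$- C{\left(910 \right)} = - 910^{\frac{3}{2}} = - 910 \sqrt{910}$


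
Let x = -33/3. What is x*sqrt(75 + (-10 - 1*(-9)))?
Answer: -11*sqrt(74) ≈ -94.626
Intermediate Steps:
x = -11 (x = -33*1/3 = -11)
x*sqrt(75 + (-10 - 1*(-9))) = -11*sqrt(75 + (-10 - 1*(-9))) = -11*sqrt(75 + (-10 + 9)) = -11*sqrt(75 - 1) = -11*sqrt(74)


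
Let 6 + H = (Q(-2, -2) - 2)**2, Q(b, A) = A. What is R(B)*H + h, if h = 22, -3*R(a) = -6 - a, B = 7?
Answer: 196/3 ≈ 65.333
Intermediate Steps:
R(a) = 2 + a/3 (R(a) = -(-6 - a)/3 = 2 + a/3)
H = 10 (H = -6 + (-2 - 2)**2 = -6 + (-4)**2 = -6 + 16 = 10)
R(B)*H + h = (2 + (1/3)*7)*10 + 22 = (2 + 7/3)*10 + 22 = (13/3)*10 + 22 = 130/3 + 22 = 196/3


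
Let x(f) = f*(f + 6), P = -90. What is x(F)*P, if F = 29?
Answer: -91350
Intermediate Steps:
x(f) = f*(6 + f)
x(F)*P = (29*(6 + 29))*(-90) = (29*35)*(-90) = 1015*(-90) = -91350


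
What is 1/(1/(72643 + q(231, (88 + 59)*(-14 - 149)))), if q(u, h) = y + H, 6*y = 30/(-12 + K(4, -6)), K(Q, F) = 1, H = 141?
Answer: 800619/11 ≈ 72784.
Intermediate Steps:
y = -5/11 (y = (30/(-12 + 1))/6 = (30/(-11))/6 = (30*(-1/11))/6 = (1/6)*(-30/11) = -5/11 ≈ -0.45455)
q(u, h) = 1546/11 (q(u, h) = -5/11 + 141 = 1546/11)
1/(1/(72643 + q(231, (88 + 59)*(-14 - 149)))) = 1/(1/(72643 + 1546/11)) = 1/(1/(800619/11)) = 1/(11/800619) = 800619/11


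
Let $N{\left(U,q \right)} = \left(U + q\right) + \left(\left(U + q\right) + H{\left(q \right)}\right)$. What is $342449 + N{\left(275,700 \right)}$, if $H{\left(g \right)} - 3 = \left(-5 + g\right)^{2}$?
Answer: $827427$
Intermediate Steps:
$H{\left(g \right)} = 3 + \left(-5 + g\right)^{2}$
$N{\left(U,q \right)} = 3 + \left(-5 + q\right)^{2} + 2 U + 2 q$ ($N{\left(U,q \right)} = \left(U + q\right) + \left(\left(U + q\right) + \left(3 + \left(-5 + q\right)^{2}\right)\right) = \left(U + q\right) + \left(3 + U + q + \left(-5 + q\right)^{2}\right) = 3 + \left(-5 + q\right)^{2} + 2 U + 2 q$)
$342449 + N{\left(275,700 \right)} = 342449 + \left(28 + 700^{2} - 5600 + 2 \cdot 275\right) = 342449 + \left(28 + 490000 - 5600 + 550\right) = 342449 + 484978 = 827427$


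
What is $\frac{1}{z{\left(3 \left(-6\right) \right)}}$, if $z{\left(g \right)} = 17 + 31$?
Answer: $\frac{1}{48} \approx 0.020833$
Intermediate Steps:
$z{\left(g \right)} = 48$
$\frac{1}{z{\left(3 \left(-6\right) \right)}} = \frac{1}{48}$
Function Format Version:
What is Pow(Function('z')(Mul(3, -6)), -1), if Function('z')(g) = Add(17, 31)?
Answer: Rational(1, 48) ≈ 0.020833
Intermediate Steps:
Function('z')(g) = 48
Pow(Function('z')(Mul(3, -6)), -1) = Pow(48, -1) = Rational(1, 48)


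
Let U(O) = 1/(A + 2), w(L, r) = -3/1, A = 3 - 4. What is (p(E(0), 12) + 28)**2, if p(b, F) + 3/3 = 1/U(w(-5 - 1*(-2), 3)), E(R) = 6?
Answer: 784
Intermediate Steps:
A = -1
w(L, r) = -3 (w(L, r) = -3*1 = -3)
U(O) = 1 (U(O) = 1/(-1 + 2) = 1/1 = 1)
p(b, F) = 0 (p(b, F) = -1 + 1/1 = -1 + 1 = 0)
(p(E(0), 12) + 28)**2 = (0 + 28)**2 = 28**2 = 784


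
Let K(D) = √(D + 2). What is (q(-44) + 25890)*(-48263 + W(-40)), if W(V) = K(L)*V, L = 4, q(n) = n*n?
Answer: -1342966238 - 1113040*√6 ≈ -1.3457e+9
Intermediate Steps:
q(n) = n²
K(D) = √(2 + D)
W(V) = V*√6 (W(V) = √(2 + 4)*V = √6*V = V*√6)
(q(-44) + 25890)*(-48263 + W(-40)) = ((-44)² + 25890)*(-48263 - 40*√6) = (1936 + 25890)*(-48263 - 40*√6) = 27826*(-48263 - 40*√6) = -1342966238 - 1113040*√6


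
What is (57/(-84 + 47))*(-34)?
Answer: 1938/37 ≈ 52.378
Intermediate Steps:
(57/(-84 + 47))*(-34) = (57/(-37))*(-34) = (57*(-1/37))*(-34) = -57/37*(-34) = 1938/37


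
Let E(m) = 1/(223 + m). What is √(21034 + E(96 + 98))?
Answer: √3657581643/417 ≈ 145.03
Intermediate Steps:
√(21034 + E(96 + 98)) = √(21034 + 1/(223 + (96 + 98))) = √(21034 + 1/(223 + 194)) = √(21034 + 1/417) = √(8771179/417) = √3657581643/417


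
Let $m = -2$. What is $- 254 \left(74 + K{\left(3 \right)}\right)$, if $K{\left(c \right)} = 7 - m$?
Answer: $-21082$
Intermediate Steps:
$K{\left(c \right)} = 9$ ($K{\left(c \right)} = 7 - -2 = 7 + 2 = 9$)
$- 254 \left(74 + K{\left(3 \right)}\right) = - 254 \left(74 + 9\right) = \left(-254\right) 83 = -21082$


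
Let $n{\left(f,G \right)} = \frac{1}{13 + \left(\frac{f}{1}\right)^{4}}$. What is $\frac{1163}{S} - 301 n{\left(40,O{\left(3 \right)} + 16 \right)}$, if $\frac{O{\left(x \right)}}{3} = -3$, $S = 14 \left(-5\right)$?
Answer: $- \frac{2977316189}{179200910} \approx -16.614$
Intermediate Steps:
$S = -70$
$O{\left(x \right)} = -9$ ($O{\left(x \right)} = 3 \left(-3\right) = -9$)
$n{\left(f,G \right)} = \frac{1}{13 + f^{4}}$ ($n{\left(f,G \right)} = \frac{1}{13 + \left(f 1\right)^{4}} = \frac{1}{13 + f^{4}}$)
$\frac{1163}{S} - 301 n{\left(40,O{\left(3 \right)} + 16 \right)} = \frac{1163}{-70} - \frac{301}{13 + 40^{4}} = 1163 \left(- \frac{1}{70}\right) - \frac{301}{13 + 2560000} = - \frac{1163}{70} - \frac{301}{2560013} = - \frac{2977316189}{179200910}$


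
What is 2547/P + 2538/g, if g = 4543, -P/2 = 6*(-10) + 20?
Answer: 11774061/363440 ≈ 32.396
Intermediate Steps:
P = 80 (P = -2*(6*(-10) + 20) = -2*(-60 + 20) = -2*(-40) = 80)
2547/P + 2538/g = 2547/80 + 2538/4543 = 11774061/363440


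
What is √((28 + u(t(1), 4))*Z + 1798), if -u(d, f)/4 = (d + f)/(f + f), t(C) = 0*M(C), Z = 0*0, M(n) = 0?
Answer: √1798 ≈ 42.403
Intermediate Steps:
Z = 0
t(C) = 0 (t(C) = 0*0 = 0)
u(d, f) = -2*(d + f)/f (u(d, f) = -4*(d + f)/(f + f) = -4*(d + f)/(2*f) = -4*(d + f)*1/(2*f) = -2*(d + f)/f)
√((28 + u(t(1), 4))*Z + 1798) = √((28 + (-2 - 2*0/4))*0 + 1798) = √((28 + (-2 - 2*0*¼))*0 + 1798) = √((28 + (-2 + 0))*0 + 1798) = √((28 - 2)*0 + 1798) = √(26*0 + 1798) = √(0 + 1798) = √1798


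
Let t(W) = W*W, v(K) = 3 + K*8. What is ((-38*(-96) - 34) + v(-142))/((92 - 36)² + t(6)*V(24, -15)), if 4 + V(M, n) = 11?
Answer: 2481/3388 ≈ 0.73229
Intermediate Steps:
V(M, n) = 7 (V(M, n) = -4 + 11 = 7)
v(K) = 3 + 8*K
t(W) = W²
((-38*(-96) - 34) + v(-142))/((92 - 36)² + t(6)*V(24, -15)) = ((-38*(-96) - 34) + (3 + 8*(-142)))/((92 - 36)² + 6²*7) = ((3648 - 34) + (3 - 1136))/(56² + 36*7) = (3614 - 1133)/(3136 + 252) = 2481/3388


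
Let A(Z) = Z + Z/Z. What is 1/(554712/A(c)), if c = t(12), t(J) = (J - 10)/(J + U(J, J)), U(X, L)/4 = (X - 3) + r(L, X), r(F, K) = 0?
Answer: 25/13313088 ≈ 1.8779e-6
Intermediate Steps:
U(X, L) = -12 + 4*X (U(X, L) = 4*((X - 3) + 0) = 4*((-3 + X) + 0) = 4*(-3 + X) = -12 + 4*X)
t(J) = (-10 + J)/(-12 + 5*J) (t(J) = (J - 10)/(J + (-12 + 4*J)) = (-10 + J)/(-12 + 5*J))
c = 1/24 (c = (-10 + 12)/(-12 + 5*12) = 2/(-12 + 60) = 2/48 = (1/48)*2 = 1/24 ≈ 0.041667)
A(Z) = 1 + Z (A(Z) = Z + 1 = 1 + Z)
1/(554712/A(c)) = 1/(554712/(1 + 1/24)) = 1/(554712/(25/24)) = 1/(554712*(24/25)) = 1/(13313088/25) = 25/13313088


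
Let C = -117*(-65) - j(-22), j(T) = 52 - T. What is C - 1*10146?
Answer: -2615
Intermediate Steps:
C = 7531 (C = -117*(-65) - (52 - 1*(-22)) = 7605 - (52 + 22) = 7605 - 1*74 = 7605 - 74 = 7531)
C - 1*10146 = 7531 - 1*10146 = 7531 - 10146 = -2615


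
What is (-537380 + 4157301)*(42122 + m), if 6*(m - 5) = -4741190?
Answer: -8123877387094/3 ≈ -2.7080e+12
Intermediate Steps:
m = -2370580/3 (m = 5 + (1/6)*(-4741190) = 5 - 2370595/3 = -2370580/3 ≈ -7.9019e+5)
(-537380 + 4157301)*(42122 + m) = (-537380 + 4157301)*(42122 - 2370580/3) = 3619921*(-2244214/3) = -8123877387094/3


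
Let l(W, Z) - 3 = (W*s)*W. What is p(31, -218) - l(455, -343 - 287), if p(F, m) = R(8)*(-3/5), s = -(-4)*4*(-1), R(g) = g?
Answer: 16561961/5 ≈ 3.3124e+6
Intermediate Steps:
s = -16 (s = -2*(-8)*(-1) = 16*(-1) = -16)
p(F, m) = -24/5 (p(F, m) = 8*(-3/5) = 8*(-3*⅕) = 8*(-⅗) = -24/5)
l(W, Z) = 3 - 16*W² (l(W, Z) = 3 + (W*(-16))*W = 3 + (-16*W)*W = 3 - 16*W²)
p(31, -218) - l(455, -343 - 287) = -24/5 - (3 - 16*455²) = -24/5 - (3 - 16*207025) = -24/5 - (3 - 3312400) = -24/5 - 1*(-3312397) = -24/5 + 3312397 = 16561961/5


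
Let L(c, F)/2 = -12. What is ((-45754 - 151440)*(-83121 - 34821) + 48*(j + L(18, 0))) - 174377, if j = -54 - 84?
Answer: 23257272595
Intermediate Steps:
L(c, F) = -24 (L(c, F) = 2*(-12) = -24)
j = -138
((-45754 - 151440)*(-83121 - 34821) + 48*(j + L(18, 0))) - 174377 = ((-45754 - 151440)*(-83121 - 34821) + 48*(-138 - 24)) - 174377 = (-197194*(-117942) + 48*(-162)) - 174377 = (23257454748 - 7776) - 174377 = 23257446972 - 174377 = 23257272595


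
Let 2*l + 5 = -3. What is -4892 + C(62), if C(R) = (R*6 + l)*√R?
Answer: -4892 + 368*√62 ≈ -1994.4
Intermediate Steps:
l = -4 (l = -5/2 + (½)*(-3) = -5/2 - 3/2 = -4)
C(R) = √R*(-4 + 6*R) (C(R) = (R*6 - 4)*√R = (6*R - 4)*√R = (-4 + 6*R)*√R = √R*(-4 + 6*R))
-4892 + C(62) = -4892 + √62*(-4 + 6*62) = -4892 + √62*(-4 + 372) = -4892 + √62*368 = -4892 + 368*√62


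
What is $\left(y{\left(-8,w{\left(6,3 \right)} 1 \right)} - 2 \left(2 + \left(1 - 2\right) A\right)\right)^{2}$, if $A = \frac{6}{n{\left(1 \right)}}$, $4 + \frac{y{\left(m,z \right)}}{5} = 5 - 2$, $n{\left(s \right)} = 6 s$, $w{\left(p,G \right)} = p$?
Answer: $49$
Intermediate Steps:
$y{\left(m,z \right)} = -5$ ($y{\left(m,z \right)} = -20 + 5 \left(5 - 2\right) = -20 + 5 \cdot 3 = -20 + 15 = -5$)
$A = 1$ ($A = \frac{6}{6 \cdot 1} = \frac{6}{6} = 6 \cdot \frac{1}{6} = 1$)
$\left(y{\left(-8,w{\left(6,3 \right)} 1 \right)} - 2 \left(2 + \left(1 - 2\right) A\right)\right)^{2} = \left(-5 - 2 \left(2 + \left(1 - 2\right) 1\right)\right)^{2} = \left(-5 - 2 \left(2 - 1\right)\right)^{2} = \left(-5 - 2\right)^{2} = \left(-7\right)^{2} = 49$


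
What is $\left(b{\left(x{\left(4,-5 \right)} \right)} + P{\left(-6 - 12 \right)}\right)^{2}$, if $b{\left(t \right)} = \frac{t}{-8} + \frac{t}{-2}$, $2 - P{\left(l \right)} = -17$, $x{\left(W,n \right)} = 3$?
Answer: $\frac{18769}{64} \approx 293.27$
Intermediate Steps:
$P{\left(l \right)} = 19$ ($P{\left(l \right)} = 2 - -17 = 2 + 17 = 19$)
$b{\left(t \right)} = - \frac{5 t}{8}$ ($b{\left(t \right)} = t \left(- \frac{1}{8}\right) + t \left(- \frac{1}{2}\right) = - \frac{t}{8} - \frac{t}{2} = - \frac{5 t}{8}$)
$\left(b{\left(x{\left(4,-5 \right)} \right)} + P{\left(-6 - 12 \right)}\right)^{2} = \left(\left(- \frac{5}{8}\right) 3 + 19\right)^{2} = \left(- \frac{15}{8} + 19\right)^{2} = \left(\frac{137}{8}\right)^{2} = \frac{18769}{64}$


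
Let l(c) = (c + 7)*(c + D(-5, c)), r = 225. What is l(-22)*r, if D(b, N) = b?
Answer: 91125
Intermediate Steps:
l(c) = (-5 + c)*(7 + c) (l(c) = (c + 7)*(c - 5) = (7 + c)*(-5 + c) = (-5 + c)*(7 + c))
l(-22)*r = (-35 + (-22)² + 2*(-22))*225 = (-35 + 484 - 44)*225 = 405*225 = 91125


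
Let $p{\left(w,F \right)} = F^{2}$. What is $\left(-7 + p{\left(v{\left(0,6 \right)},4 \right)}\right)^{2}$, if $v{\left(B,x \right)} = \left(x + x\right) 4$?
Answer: $81$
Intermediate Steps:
$v{\left(B,x \right)} = 8 x$ ($v{\left(B,x \right)} = 2 x 4 = 8 x$)
$\left(-7 + p{\left(v{\left(0,6 \right)},4 \right)}\right)^{2} = \left(-7 + 4^{2}\right)^{2} = \left(-7 + 16\right)^{2} = 9^{2} = 81$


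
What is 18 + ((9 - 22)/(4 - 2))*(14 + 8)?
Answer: -125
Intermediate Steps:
18 + ((9 - 22)/(4 - 2))*(14 + 8) = 18 - 13/2*22 = 18 - 143 = -125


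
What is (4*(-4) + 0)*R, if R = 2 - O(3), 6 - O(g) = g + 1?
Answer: 0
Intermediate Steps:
O(g) = 5 - g (O(g) = 6 - (g + 1) = 6 - (1 + g) = 6 + (-1 - g) = 5 - g)
R = 0 (R = 2 - (5 - 1*3) = 2 - (5 - 3) = 2 - 1*2 = 2 - 2 = 0)
(4*(-4) + 0)*R = (4*(-4) + 0)*0 = (-16 + 0)*0 = -16*0 = 0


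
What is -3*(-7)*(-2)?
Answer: -42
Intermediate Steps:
-3*(-7)*(-2) = 21*(-2) = -42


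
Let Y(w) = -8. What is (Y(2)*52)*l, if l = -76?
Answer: 31616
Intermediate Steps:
(Y(2)*52)*l = -8*52*(-76) = -416*(-76) = 31616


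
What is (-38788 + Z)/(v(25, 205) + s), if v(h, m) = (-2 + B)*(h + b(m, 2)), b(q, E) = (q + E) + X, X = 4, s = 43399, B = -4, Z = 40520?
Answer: 1732/41983 ≈ 0.041255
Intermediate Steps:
b(q, E) = 4 + E + q (b(q, E) = (q + E) + 4 = (E + q) + 4 = 4 + E + q)
v(h, m) = -36 - 6*h - 6*m (v(h, m) = (-2 - 4)*(h + (4 + 2 + m)) = -6*(h + (6 + m)) = -6*(6 + h + m) = -36 - 6*h - 6*m)
(-38788 + Z)/(v(25, 205) + s) = (-38788 + 40520)/((-36 - 6*25 - 6*205) + 43399) = 1732/((-36 - 150 - 1230) + 43399) = 1732/(-1416 + 43399) = 1732/41983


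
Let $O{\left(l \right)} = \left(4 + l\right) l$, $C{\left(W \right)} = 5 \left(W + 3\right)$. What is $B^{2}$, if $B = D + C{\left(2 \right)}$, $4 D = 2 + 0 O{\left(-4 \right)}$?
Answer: $\frac{2601}{4} \approx 650.25$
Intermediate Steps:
$C{\left(W \right)} = 15 + 5 W$ ($C{\left(W \right)} = 5 \left(3 + W\right) = 15 + 5 W$)
$O{\left(l \right)} = l \left(4 + l\right)$
$D = \frac{1}{2}$ ($D = \frac{2 + 0 \left(- 4 \left(4 - 4\right)\right)}{4} = \frac{2 + 0 \left(\left(-4\right) 0\right)}{4} = \frac{2 + 0 \cdot 0}{4} = \frac{2 + 0}{4} = \frac{1}{4} \cdot 2 = \frac{1}{2} \approx 0.5$)
$B = \frac{51}{2}$ ($B = \frac{1}{2} + \left(15 + 5 \cdot 2\right) = \frac{1}{2} + \left(15 + 10\right) = \frac{1}{2} + 25 = \frac{51}{2} \approx 25.5$)
$B^{2} = \left(\frac{51}{2}\right)^{2} = \frac{2601}{4}$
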